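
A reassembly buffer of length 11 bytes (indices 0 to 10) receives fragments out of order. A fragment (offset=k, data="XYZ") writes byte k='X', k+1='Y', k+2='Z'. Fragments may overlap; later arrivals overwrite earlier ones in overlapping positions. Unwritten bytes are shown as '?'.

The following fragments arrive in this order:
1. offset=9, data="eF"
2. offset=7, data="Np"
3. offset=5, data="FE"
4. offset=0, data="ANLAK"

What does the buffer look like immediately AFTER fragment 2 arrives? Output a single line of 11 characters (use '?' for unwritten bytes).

Fragment 1: offset=9 data="eF" -> buffer=?????????eF
Fragment 2: offset=7 data="Np" -> buffer=???????NpeF

Answer: ???????NpeF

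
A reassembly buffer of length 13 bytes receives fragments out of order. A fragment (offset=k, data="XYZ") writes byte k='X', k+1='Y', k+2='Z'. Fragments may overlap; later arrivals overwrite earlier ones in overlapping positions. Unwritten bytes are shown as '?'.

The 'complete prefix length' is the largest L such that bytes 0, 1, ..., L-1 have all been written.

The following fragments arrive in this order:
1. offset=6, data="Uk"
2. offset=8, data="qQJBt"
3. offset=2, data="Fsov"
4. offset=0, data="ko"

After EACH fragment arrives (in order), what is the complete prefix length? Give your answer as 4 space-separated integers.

Fragment 1: offset=6 data="Uk" -> buffer=??????Uk????? -> prefix_len=0
Fragment 2: offset=8 data="qQJBt" -> buffer=??????UkqQJBt -> prefix_len=0
Fragment 3: offset=2 data="Fsov" -> buffer=??FsovUkqQJBt -> prefix_len=0
Fragment 4: offset=0 data="ko" -> buffer=koFsovUkqQJBt -> prefix_len=13

Answer: 0 0 0 13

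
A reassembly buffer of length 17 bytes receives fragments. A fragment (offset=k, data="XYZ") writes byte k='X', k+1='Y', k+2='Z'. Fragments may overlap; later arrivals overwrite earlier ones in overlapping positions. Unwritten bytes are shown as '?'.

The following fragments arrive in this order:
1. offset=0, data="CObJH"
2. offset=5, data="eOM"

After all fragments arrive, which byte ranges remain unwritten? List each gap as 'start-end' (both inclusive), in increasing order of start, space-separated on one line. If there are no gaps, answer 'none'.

Answer: 8-16

Derivation:
Fragment 1: offset=0 len=5
Fragment 2: offset=5 len=3
Gaps: 8-16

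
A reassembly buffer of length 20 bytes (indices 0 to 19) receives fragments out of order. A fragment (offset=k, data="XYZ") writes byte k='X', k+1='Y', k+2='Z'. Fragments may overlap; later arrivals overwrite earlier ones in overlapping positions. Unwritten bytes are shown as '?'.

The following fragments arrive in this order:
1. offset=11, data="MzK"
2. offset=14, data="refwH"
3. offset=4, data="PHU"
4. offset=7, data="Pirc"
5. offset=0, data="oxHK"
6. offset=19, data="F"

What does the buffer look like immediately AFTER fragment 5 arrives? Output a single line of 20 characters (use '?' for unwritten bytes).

Answer: oxHKPHUPircMzKrefwH?

Derivation:
Fragment 1: offset=11 data="MzK" -> buffer=???????????MzK??????
Fragment 2: offset=14 data="refwH" -> buffer=???????????MzKrefwH?
Fragment 3: offset=4 data="PHU" -> buffer=????PHU????MzKrefwH?
Fragment 4: offset=7 data="Pirc" -> buffer=????PHUPircMzKrefwH?
Fragment 5: offset=0 data="oxHK" -> buffer=oxHKPHUPircMzKrefwH?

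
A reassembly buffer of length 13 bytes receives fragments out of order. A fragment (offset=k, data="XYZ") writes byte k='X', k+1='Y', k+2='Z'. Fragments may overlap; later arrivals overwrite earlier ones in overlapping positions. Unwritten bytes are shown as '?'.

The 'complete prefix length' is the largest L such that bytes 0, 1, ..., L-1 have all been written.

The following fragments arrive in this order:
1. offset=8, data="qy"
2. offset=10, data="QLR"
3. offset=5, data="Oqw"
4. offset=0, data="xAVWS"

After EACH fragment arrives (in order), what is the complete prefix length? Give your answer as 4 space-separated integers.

Answer: 0 0 0 13

Derivation:
Fragment 1: offset=8 data="qy" -> buffer=????????qy??? -> prefix_len=0
Fragment 2: offset=10 data="QLR" -> buffer=????????qyQLR -> prefix_len=0
Fragment 3: offset=5 data="Oqw" -> buffer=?????OqwqyQLR -> prefix_len=0
Fragment 4: offset=0 data="xAVWS" -> buffer=xAVWSOqwqyQLR -> prefix_len=13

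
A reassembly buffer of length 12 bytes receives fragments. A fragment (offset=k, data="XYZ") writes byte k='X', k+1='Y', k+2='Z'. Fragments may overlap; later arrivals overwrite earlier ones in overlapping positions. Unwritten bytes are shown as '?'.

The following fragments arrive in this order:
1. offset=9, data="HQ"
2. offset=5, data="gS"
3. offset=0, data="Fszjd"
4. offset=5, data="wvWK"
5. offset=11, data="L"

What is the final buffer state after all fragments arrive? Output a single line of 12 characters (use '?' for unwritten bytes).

Fragment 1: offset=9 data="HQ" -> buffer=?????????HQ?
Fragment 2: offset=5 data="gS" -> buffer=?????gS??HQ?
Fragment 3: offset=0 data="Fszjd" -> buffer=FszjdgS??HQ?
Fragment 4: offset=5 data="wvWK" -> buffer=FszjdwvWKHQ?
Fragment 5: offset=11 data="L" -> buffer=FszjdwvWKHQL

Answer: FszjdwvWKHQL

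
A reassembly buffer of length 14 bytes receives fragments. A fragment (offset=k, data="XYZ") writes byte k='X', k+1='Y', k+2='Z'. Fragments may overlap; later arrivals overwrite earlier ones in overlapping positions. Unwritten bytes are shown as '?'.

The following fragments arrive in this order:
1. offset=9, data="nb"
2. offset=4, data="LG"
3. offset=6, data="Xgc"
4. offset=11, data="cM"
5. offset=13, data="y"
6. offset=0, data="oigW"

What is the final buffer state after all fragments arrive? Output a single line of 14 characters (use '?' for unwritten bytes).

Fragment 1: offset=9 data="nb" -> buffer=?????????nb???
Fragment 2: offset=4 data="LG" -> buffer=????LG???nb???
Fragment 3: offset=6 data="Xgc" -> buffer=????LGXgcnb???
Fragment 4: offset=11 data="cM" -> buffer=????LGXgcnbcM?
Fragment 5: offset=13 data="y" -> buffer=????LGXgcnbcMy
Fragment 6: offset=0 data="oigW" -> buffer=oigWLGXgcnbcMy

Answer: oigWLGXgcnbcMy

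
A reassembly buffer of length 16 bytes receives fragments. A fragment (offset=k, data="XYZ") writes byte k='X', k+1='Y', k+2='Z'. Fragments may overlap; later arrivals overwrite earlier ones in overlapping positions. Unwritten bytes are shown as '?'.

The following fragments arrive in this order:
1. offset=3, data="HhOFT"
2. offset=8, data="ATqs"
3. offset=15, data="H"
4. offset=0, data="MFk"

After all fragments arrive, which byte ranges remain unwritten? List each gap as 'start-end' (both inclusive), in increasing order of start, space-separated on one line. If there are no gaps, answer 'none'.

Fragment 1: offset=3 len=5
Fragment 2: offset=8 len=4
Fragment 3: offset=15 len=1
Fragment 4: offset=0 len=3
Gaps: 12-14

Answer: 12-14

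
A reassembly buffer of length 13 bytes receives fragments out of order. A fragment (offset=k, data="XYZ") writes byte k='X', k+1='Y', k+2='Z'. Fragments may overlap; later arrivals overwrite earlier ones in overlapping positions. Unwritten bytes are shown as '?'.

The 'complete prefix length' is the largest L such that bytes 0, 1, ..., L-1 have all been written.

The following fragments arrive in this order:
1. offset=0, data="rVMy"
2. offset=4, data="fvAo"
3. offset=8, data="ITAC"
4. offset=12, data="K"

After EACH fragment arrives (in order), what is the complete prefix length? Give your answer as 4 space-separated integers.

Answer: 4 8 12 13

Derivation:
Fragment 1: offset=0 data="rVMy" -> buffer=rVMy????????? -> prefix_len=4
Fragment 2: offset=4 data="fvAo" -> buffer=rVMyfvAo????? -> prefix_len=8
Fragment 3: offset=8 data="ITAC" -> buffer=rVMyfvAoITAC? -> prefix_len=12
Fragment 4: offset=12 data="K" -> buffer=rVMyfvAoITACK -> prefix_len=13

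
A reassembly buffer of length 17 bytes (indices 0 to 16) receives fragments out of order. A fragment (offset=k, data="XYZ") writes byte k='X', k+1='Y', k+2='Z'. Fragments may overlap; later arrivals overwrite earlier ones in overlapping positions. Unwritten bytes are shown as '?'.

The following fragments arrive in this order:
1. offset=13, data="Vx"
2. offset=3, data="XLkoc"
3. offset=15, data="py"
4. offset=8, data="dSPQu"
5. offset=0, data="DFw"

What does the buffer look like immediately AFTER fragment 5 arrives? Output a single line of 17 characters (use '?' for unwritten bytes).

Answer: DFwXLkocdSPQuVxpy

Derivation:
Fragment 1: offset=13 data="Vx" -> buffer=?????????????Vx??
Fragment 2: offset=3 data="XLkoc" -> buffer=???XLkoc?????Vx??
Fragment 3: offset=15 data="py" -> buffer=???XLkoc?????Vxpy
Fragment 4: offset=8 data="dSPQu" -> buffer=???XLkocdSPQuVxpy
Fragment 5: offset=0 data="DFw" -> buffer=DFwXLkocdSPQuVxpy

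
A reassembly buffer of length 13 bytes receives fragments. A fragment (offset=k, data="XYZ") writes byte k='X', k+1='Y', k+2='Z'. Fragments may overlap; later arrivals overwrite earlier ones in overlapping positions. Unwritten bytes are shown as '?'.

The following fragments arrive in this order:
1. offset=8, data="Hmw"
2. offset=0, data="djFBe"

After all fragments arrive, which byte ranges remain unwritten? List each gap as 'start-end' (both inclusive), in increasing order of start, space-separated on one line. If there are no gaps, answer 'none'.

Answer: 5-7 11-12

Derivation:
Fragment 1: offset=8 len=3
Fragment 2: offset=0 len=5
Gaps: 5-7 11-12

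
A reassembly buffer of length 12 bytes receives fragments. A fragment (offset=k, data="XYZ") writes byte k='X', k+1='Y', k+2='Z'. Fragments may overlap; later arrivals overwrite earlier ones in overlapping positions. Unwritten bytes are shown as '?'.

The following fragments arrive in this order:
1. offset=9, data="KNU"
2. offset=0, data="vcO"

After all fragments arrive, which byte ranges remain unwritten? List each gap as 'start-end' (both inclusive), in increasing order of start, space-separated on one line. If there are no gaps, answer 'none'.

Fragment 1: offset=9 len=3
Fragment 2: offset=0 len=3
Gaps: 3-8

Answer: 3-8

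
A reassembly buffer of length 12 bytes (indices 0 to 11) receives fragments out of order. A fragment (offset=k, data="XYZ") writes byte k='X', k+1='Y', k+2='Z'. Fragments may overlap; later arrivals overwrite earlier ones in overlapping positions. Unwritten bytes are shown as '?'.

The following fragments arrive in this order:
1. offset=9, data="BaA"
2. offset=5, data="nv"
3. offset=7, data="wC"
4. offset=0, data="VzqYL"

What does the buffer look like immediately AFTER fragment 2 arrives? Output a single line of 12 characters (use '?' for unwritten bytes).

Answer: ?????nv??BaA

Derivation:
Fragment 1: offset=9 data="BaA" -> buffer=?????????BaA
Fragment 2: offset=5 data="nv" -> buffer=?????nv??BaA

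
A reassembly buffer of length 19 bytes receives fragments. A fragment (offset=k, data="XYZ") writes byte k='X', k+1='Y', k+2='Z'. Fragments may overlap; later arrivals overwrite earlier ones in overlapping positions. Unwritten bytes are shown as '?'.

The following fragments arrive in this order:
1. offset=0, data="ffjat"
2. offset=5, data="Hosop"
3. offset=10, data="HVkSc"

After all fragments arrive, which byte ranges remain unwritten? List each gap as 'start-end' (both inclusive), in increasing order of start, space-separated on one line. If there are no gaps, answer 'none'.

Answer: 15-18

Derivation:
Fragment 1: offset=0 len=5
Fragment 2: offset=5 len=5
Fragment 3: offset=10 len=5
Gaps: 15-18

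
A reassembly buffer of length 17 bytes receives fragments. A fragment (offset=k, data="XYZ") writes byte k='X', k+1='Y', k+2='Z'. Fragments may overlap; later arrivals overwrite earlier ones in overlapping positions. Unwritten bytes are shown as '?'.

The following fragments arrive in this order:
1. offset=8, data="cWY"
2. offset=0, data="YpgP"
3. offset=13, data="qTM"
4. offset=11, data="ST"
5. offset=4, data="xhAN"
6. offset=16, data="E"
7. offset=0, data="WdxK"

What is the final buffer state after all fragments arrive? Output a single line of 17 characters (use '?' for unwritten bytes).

Answer: WdxKxhANcWYSTqTME

Derivation:
Fragment 1: offset=8 data="cWY" -> buffer=????????cWY??????
Fragment 2: offset=0 data="YpgP" -> buffer=YpgP????cWY??????
Fragment 3: offset=13 data="qTM" -> buffer=YpgP????cWY??qTM?
Fragment 4: offset=11 data="ST" -> buffer=YpgP????cWYSTqTM?
Fragment 5: offset=4 data="xhAN" -> buffer=YpgPxhANcWYSTqTM?
Fragment 6: offset=16 data="E" -> buffer=YpgPxhANcWYSTqTME
Fragment 7: offset=0 data="WdxK" -> buffer=WdxKxhANcWYSTqTME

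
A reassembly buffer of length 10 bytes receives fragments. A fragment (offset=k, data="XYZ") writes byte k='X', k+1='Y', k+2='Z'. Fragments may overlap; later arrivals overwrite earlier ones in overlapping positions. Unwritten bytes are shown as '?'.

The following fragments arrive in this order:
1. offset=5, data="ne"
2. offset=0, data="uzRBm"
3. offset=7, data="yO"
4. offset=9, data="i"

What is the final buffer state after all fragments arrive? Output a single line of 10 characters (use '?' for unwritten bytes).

Answer: uzRBmneyOi

Derivation:
Fragment 1: offset=5 data="ne" -> buffer=?????ne???
Fragment 2: offset=0 data="uzRBm" -> buffer=uzRBmne???
Fragment 3: offset=7 data="yO" -> buffer=uzRBmneyO?
Fragment 4: offset=9 data="i" -> buffer=uzRBmneyOi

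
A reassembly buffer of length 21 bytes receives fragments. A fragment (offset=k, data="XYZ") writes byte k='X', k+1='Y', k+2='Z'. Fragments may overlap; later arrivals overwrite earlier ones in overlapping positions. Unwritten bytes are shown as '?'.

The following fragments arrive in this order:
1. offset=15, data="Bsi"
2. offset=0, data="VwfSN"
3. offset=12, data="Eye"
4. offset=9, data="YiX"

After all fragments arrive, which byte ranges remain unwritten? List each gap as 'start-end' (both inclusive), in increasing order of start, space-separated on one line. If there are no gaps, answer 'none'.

Answer: 5-8 18-20

Derivation:
Fragment 1: offset=15 len=3
Fragment 2: offset=0 len=5
Fragment 3: offset=12 len=3
Fragment 4: offset=9 len=3
Gaps: 5-8 18-20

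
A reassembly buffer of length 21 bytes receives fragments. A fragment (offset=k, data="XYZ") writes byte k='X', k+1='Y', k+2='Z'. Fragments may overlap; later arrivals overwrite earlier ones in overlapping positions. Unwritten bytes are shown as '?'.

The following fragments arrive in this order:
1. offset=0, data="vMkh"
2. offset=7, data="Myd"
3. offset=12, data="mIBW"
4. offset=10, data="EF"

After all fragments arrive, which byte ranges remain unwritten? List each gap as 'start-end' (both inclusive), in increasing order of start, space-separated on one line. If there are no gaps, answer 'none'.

Fragment 1: offset=0 len=4
Fragment 2: offset=7 len=3
Fragment 3: offset=12 len=4
Fragment 4: offset=10 len=2
Gaps: 4-6 16-20

Answer: 4-6 16-20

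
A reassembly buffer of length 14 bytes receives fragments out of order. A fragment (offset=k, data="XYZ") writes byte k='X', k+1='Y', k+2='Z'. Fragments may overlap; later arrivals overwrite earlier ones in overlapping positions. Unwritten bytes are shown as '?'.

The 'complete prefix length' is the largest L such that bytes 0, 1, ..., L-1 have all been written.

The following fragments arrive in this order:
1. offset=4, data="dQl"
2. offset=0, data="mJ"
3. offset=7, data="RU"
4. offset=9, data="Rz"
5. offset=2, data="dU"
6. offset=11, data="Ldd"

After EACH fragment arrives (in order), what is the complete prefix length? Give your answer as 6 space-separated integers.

Fragment 1: offset=4 data="dQl" -> buffer=????dQl??????? -> prefix_len=0
Fragment 2: offset=0 data="mJ" -> buffer=mJ??dQl??????? -> prefix_len=2
Fragment 3: offset=7 data="RU" -> buffer=mJ??dQlRU????? -> prefix_len=2
Fragment 4: offset=9 data="Rz" -> buffer=mJ??dQlRURz??? -> prefix_len=2
Fragment 5: offset=2 data="dU" -> buffer=mJdUdQlRURz??? -> prefix_len=11
Fragment 6: offset=11 data="Ldd" -> buffer=mJdUdQlRURzLdd -> prefix_len=14

Answer: 0 2 2 2 11 14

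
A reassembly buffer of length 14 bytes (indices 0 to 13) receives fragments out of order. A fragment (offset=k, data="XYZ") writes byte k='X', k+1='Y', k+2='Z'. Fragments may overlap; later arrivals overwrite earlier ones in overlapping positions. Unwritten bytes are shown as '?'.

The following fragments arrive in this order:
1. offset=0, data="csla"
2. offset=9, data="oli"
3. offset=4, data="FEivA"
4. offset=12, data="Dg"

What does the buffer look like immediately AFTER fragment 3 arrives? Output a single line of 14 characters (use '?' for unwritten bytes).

Answer: cslaFEivAoli??

Derivation:
Fragment 1: offset=0 data="csla" -> buffer=csla??????????
Fragment 2: offset=9 data="oli" -> buffer=csla?????oli??
Fragment 3: offset=4 data="FEivA" -> buffer=cslaFEivAoli??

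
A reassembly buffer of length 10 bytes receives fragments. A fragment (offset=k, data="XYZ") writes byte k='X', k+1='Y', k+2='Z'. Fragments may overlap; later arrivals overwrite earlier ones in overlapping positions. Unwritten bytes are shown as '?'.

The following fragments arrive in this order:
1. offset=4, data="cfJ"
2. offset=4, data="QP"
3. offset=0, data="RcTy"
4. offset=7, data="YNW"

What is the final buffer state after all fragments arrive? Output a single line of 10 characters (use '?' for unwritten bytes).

Answer: RcTyQPJYNW

Derivation:
Fragment 1: offset=4 data="cfJ" -> buffer=????cfJ???
Fragment 2: offset=4 data="QP" -> buffer=????QPJ???
Fragment 3: offset=0 data="RcTy" -> buffer=RcTyQPJ???
Fragment 4: offset=7 data="YNW" -> buffer=RcTyQPJYNW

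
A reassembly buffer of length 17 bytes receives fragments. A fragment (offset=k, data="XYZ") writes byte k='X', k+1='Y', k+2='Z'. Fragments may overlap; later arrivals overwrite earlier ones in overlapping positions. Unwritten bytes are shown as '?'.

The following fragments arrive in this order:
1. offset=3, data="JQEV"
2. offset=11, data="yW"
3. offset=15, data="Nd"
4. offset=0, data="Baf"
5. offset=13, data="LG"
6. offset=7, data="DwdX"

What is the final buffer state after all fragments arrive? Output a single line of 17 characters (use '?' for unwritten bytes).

Fragment 1: offset=3 data="JQEV" -> buffer=???JQEV??????????
Fragment 2: offset=11 data="yW" -> buffer=???JQEV????yW????
Fragment 3: offset=15 data="Nd" -> buffer=???JQEV????yW??Nd
Fragment 4: offset=0 data="Baf" -> buffer=BafJQEV????yW??Nd
Fragment 5: offset=13 data="LG" -> buffer=BafJQEV????yWLGNd
Fragment 6: offset=7 data="DwdX" -> buffer=BafJQEVDwdXyWLGNd

Answer: BafJQEVDwdXyWLGNd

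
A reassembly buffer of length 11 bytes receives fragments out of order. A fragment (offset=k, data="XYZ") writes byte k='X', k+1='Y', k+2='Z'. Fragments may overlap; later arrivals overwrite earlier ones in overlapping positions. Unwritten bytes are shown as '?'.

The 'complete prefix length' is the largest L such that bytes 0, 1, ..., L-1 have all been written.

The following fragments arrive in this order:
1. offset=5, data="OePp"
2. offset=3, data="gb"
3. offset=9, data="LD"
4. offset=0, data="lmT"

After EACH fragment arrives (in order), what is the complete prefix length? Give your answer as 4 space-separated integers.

Fragment 1: offset=5 data="OePp" -> buffer=?????OePp?? -> prefix_len=0
Fragment 2: offset=3 data="gb" -> buffer=???gbOePp?? -> prefix_len=0
Fragment 3: offset=9 data="LD" -> buffer=???gbOePpLD -> prefix_len=0
Fragment 4: offset=0 data="lmT" -> buffer=lmTgbOePpLD -> prefix_len=11

Answer: 0 0 0 11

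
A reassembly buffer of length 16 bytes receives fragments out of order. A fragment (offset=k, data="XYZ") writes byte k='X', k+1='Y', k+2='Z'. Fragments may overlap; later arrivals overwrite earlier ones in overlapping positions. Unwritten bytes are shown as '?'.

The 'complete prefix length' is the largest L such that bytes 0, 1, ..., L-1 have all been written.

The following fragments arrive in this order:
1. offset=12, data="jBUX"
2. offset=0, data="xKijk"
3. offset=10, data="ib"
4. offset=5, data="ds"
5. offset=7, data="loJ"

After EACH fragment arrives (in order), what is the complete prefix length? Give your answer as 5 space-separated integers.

Fragment 1: offset=12 data="jBUX" -> buffer=????????????jBUX -> prefix_len=0
Fragment 2: offset=0 data="xKijk" -> buffer=xKijk???????jBUX -> prefix_len=5
Fragment 3: offset=10 data="ib" -> buffer=xKijk?????ibjBUX -> prefix_len=5
Fragment 4: offset=5 data="ds" -> buffer=xKijkds???ibjBUX -> prefix_len=7
Fragment 5: offset=7 data="loJ" -> buffer=xKijkdsloJibjBUX -> prefix_len=16

Answer: 0 5 5 7 16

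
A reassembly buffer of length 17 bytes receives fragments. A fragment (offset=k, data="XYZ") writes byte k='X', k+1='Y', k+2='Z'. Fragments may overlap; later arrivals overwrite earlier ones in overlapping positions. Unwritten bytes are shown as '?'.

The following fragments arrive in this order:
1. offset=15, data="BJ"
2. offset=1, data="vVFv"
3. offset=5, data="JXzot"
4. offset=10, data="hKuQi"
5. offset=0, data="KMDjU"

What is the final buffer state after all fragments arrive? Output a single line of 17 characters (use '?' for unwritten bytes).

Fragment 1: offset=15 data="BJ" -> buffer=???????????????BJ
Fragment 2: offset=1 data="vVFv" -> buffer=?vVFv??????????BJ
Fragment 3: offset=5 data="JXzot" -> buffer=?vVFvJXzot?????BJ
Fragment 4: offset=10 data="hKuQi" -> buffer=?vVFvJXzothKuQiBJ
Fragment 5: offset=0 data="KMDjU" -> buffer=KMDjUJXzothKuQiBJ

Answer: KMDjUJXzothKuQiBJ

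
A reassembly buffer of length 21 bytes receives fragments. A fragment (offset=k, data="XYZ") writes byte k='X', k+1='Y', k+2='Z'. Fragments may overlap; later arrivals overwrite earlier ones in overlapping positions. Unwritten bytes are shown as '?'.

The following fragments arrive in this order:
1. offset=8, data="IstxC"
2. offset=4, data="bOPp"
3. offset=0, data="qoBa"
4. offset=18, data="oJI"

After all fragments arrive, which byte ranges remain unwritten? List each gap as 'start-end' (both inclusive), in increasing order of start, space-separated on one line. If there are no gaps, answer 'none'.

Answer: 13-17

Derivation:
Fragment 1: offset=8 len=5
Fragment 2: offset=4 len=4
Fragment 3: offset=0 len=4
Fragment 4: offset=18 len=3
Gaps: 13-17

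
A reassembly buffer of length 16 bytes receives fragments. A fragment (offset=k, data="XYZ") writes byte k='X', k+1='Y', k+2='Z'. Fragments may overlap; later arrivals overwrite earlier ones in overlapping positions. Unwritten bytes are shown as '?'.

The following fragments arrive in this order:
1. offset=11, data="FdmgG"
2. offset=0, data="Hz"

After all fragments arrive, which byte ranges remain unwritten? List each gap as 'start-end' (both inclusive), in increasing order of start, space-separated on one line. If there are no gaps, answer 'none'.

Answer: 2-10

Derivation:
Fragment 1: offset=11 len=5
Fragment 2: offset=0 len=2
Gaps: 2-10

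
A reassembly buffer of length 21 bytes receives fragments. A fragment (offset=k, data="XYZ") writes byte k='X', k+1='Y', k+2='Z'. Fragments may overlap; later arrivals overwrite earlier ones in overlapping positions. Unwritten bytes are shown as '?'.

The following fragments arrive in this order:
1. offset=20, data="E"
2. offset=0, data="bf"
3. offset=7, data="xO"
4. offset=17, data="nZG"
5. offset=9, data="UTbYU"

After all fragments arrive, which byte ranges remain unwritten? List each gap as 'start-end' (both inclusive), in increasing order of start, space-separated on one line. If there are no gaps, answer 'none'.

Answer: 2-6 14-16

Derivation:
Fragment 1: offset=20 len=1
Fragment 2: offset=0 len=2
Fragment 3: offset=7 len=2
Fragment 4: offset=17 len=3
Fragment 5: offset=9 len=5
Gaps: 2-6 14-16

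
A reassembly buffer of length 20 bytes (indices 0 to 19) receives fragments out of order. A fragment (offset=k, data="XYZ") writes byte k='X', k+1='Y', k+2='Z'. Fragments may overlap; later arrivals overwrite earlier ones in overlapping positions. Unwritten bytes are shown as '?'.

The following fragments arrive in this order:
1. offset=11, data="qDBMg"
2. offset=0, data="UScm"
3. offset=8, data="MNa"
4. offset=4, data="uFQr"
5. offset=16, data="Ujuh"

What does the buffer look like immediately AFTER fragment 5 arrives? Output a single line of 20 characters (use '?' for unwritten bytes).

Answer: UScmuFQrMNaqDBMgUjuh

Derivation:
Fragment 1: offset=11 data="qDBMg" -> buffer=???????????qDBMg????
Fragment 2: offset=0 data="UScm" -> buffer=UScm???????qDBMg????
Fragment 3: offset=8 data="MNa" -> buffer=UScm????MNaqDBMg????
Fragment 4: offset=4 data="uFQr" -> buffer=UScmuFQrMNaqDBMg????
Fragment 5: offset=16 data="Ujuh" -> buffer=UScmuFQrMNaqDBMgUjuh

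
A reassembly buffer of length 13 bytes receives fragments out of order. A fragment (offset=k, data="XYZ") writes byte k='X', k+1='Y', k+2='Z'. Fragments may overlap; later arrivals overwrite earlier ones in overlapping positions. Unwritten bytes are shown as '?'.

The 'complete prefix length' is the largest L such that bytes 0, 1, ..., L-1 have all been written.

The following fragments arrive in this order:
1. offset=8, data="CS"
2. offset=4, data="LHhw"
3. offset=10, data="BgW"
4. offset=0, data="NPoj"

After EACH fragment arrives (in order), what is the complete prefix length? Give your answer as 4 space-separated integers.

Answer: 0 0 0 13

Derivation:
Fragment 1: offset=8 data="CS" -> buffer=????????CS??? -> prefix_len=0
Fragment 2: offset=4 data="LHhw" -> buffer=????LHhwCS??? -> prefix_len=0
Fragment 3: offset=10 data="BgW" -> buffer=????LHhwCSBgW -> prefix_len=0
Fragment 4: offset=0 data="NPoj" -> buffer=NPojLHhwCSBgW -> prefix_len=13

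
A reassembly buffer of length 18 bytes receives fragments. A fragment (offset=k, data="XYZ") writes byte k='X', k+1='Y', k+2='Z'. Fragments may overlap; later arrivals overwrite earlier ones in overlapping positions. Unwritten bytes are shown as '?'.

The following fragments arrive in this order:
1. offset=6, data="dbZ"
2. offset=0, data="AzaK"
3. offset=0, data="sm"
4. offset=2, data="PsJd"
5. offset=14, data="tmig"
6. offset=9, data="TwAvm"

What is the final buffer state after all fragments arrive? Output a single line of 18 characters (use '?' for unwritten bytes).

Answer: smPsJddbZTwAvmtmig

Derivation:
Fragment 1: offset=6 data="dbZ" -> buffer=??????dbZ?????????
Fragment 2: offset=0 data="AzaK" -> buffer=AzaK??dbZ?????????
Fragment 3: offset=0 data="sm" -> buffer=smaK??dbZ?????????
Fragment 4: offset=2 data="PsJd" -> buffer=smPsJddbZ?????????
Fragment 5: offset=14 data="tmig" -> buffer=smPsJddbZ?????tmig
Fragment 6: offset=9 data="TwAvm" -> buffer=smPsJddbZTwAvmtmig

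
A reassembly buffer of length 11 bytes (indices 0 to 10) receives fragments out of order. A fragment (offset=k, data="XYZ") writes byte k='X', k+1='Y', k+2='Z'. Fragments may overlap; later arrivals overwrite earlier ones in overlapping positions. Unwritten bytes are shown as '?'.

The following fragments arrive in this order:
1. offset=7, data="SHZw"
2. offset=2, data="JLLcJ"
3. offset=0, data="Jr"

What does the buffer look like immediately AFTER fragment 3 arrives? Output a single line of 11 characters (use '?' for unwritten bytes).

Answer: JrJLLcJSHZw

Derivation:
Fragment 1: offset=7 data="SHZw" -> buffer=???????SHZw
Fragment 2: offset=2 data="JLLcJ" -> buffer=??JLLcJSHZw
Fragment 3: offset=0 data="Jr" -> buffer=JrJLLcJSHZw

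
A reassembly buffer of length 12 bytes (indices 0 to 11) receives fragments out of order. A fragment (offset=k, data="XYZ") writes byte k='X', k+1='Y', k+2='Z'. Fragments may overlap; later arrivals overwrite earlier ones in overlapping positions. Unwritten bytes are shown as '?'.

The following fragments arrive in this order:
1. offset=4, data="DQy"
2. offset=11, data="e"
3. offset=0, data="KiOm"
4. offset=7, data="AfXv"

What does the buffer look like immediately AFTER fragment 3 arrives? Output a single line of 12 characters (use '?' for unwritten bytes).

Answer: KiOmDQy????e

Derivation:
Fragment 1: offset=4 data="DQy" -> buffer=????DQy?????
Fragment 2: offset=11 data="e" -> buffer=????DQy????e
Fragment 3: offset=0 data="KiOm" -> buffer=KiOmDQy????e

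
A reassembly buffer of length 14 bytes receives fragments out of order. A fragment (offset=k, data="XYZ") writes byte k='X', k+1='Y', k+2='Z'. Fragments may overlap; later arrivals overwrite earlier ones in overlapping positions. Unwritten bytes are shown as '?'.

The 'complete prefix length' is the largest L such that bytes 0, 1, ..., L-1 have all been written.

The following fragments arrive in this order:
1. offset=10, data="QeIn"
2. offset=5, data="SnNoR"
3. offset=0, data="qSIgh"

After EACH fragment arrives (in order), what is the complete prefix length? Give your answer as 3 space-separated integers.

Answer: 0 0 14

Derivation:
Fragment 1: offset=10 data="QeIn" -> buffer=??????????QeIn -> prefix_len=0
Fragment 2: offset=5 data="SnNoR" -> buffer=?????SnNoRQeIn -> prefix_len=0
Fragment 3: offset=0 data="qSIgh" -> buffer=qSIghSnNoRQeIn -> prefix_len=14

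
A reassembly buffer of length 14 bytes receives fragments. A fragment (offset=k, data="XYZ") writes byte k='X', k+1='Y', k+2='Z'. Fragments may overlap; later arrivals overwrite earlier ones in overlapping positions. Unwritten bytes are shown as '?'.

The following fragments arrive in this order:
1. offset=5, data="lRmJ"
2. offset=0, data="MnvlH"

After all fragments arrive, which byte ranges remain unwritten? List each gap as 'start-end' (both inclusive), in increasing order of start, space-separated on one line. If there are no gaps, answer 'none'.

Answer: 9-13

Derivation:
Fragment 1: offset=5 len=4
Fragment 2: offset=0 len=5
Gaps: 9-13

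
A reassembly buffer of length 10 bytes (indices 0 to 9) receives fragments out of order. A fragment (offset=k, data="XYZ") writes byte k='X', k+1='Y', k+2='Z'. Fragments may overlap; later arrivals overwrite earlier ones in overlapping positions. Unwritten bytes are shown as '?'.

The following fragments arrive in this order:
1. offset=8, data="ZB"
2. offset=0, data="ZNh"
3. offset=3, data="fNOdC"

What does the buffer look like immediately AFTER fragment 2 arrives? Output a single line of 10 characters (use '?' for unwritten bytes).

Answer: ZNh?????ZB

Derivation:
Fragment 1: offset=8 data="ZB" -> buffer=????????ZB
Fragment 2: offset=0 data="ZNh" -> buffer=ZNh?????ZB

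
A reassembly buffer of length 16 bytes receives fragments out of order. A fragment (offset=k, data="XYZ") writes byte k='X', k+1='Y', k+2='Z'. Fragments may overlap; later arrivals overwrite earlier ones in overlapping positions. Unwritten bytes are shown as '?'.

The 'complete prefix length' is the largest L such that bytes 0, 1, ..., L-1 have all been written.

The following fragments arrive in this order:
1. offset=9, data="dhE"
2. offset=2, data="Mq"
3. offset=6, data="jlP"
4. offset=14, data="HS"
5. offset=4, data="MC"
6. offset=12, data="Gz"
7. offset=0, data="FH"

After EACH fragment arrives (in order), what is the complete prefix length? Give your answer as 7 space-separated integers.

Fragment 1: offset=9 data="dhE" -> buffer=?????????dhE???? -> prefix_len=0
Fragment 2: offset=2 data="Mq" -> buffer=??Mq?????dhE???? -> prefix_len=0
Fragment 3: offset=6 data="jlP" -> buffer=??Mq??jlPdhE???? -> prefix_len=0
Fragment 4: offset=14 data="HS" -> buffer=??Mq??jlPdhE??HS -> prefix_len=0
Fragment 5: offset=4 data="MC" -> buffer=??MqMCjlPdhE??HS -> prefix_len=0
Fragment 6: offset=12 data="Gz" -> buffer=??MqMCjlPdhEGzHS -> prefix_len=0
Fragment 7: offset=0 data="FH" -> buffer=FHMqMCjlPdhEGzHS -> prefix_len=16

Answer: 0 0 0 0 0 0 16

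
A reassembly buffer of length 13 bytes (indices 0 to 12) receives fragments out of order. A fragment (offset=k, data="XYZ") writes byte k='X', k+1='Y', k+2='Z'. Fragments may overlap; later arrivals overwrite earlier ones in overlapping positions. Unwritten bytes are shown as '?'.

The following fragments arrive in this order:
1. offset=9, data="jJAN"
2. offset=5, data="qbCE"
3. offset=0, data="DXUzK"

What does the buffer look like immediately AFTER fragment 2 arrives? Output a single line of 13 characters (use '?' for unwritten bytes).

Answer: ?????qbCEjJAN

Derivation:
Fragment 1: offset=9 data="jJAN" -> buffer=?????????jJAN
Fragment 2: offset=5 data="qbCE" -> buffer=?????qbCEjJAN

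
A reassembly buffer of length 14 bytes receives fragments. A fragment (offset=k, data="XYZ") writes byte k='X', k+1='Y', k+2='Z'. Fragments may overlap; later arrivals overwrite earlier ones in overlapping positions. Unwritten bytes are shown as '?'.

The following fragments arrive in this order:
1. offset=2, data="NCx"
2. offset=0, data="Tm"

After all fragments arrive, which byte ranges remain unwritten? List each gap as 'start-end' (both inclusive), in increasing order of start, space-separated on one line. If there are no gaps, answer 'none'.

Fragment 1: offset=2 len=3
Fragment 2: offset=0 len=2
Gaps: 5-13

Answer: 5-13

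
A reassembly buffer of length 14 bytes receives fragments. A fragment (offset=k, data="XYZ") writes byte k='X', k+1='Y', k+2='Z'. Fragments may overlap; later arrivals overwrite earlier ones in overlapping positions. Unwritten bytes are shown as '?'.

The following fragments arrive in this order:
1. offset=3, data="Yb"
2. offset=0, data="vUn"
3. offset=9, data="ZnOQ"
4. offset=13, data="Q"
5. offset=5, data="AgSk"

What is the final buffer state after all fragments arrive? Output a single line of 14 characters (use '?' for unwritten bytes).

Answer: vUnYbAgSkZnOQQ

Derivation:
Fragment 1: offset=3 data="Yb" -> buffer=???Yb?????????
Fragment 2: offset=0 data="vUn" -> buffer=vUnYb?????????
Fragment 3: offset=9 data="ZnOQ" -> buffer=vUnYb????ZnOQ?
Fragment 4: offset=13 data="Q" -> buffer=vUnYb????ZnOQQ
Fragment 5: offset=5 data="AgSk" -> buffer=vUnYbAgSkZnOQQ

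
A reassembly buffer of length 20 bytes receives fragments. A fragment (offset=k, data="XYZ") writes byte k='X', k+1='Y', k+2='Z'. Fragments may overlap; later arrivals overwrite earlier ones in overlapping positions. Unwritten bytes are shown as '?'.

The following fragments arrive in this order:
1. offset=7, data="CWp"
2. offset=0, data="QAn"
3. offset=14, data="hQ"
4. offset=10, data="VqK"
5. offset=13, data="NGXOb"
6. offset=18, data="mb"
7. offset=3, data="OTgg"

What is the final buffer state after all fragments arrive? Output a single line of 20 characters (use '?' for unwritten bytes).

Fragment 1: offset=7 data="CWp" -> buffer=???????CWp??????????
Fragment 2: offset=0 data="QAn" -> buffer=QAn????CWp??????????
Fragment 3: offset=14 data="hQ" -> buffer=QAn????CWp????hQ????
Fragment 4: offset=10 data="VqK" -> buffer=QAn????CWpVqK?hQ????
Fragment 5: offset=13 data="NGXOb" -> buffer=QAn????CWpVqKNGXOb??
Fragment 6: offset=18 data="mb" -> buffer=QAn????CWpVqKNGXObmb
Fragment 7: offset=3 data="OTgg" -> buffer=QAnOTggCWpVqKNGXObmb

Answer: QAnOTggCWpVqKNGXObmb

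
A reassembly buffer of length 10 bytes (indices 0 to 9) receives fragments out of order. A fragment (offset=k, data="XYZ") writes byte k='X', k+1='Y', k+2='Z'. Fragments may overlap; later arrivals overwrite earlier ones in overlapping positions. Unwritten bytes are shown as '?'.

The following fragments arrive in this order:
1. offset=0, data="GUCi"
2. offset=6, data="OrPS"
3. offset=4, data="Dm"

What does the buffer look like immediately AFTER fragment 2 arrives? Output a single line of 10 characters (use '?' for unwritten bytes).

Fragment 1: offset=0 data="GUCi" -> buffer=GUCi??????
Fragment 2: offset=6 data="OrPS" -> buffer=GUCi??OrPS

Answer: GUCi??OrPS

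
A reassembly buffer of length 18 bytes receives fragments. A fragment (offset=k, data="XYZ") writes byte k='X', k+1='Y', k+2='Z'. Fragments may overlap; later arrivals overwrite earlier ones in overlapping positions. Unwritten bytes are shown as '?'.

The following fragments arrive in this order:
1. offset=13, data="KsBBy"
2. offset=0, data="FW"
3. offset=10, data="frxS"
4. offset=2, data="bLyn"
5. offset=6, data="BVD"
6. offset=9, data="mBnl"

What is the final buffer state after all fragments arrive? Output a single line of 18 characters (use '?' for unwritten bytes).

Answer: FWbLynBVDmBnlSsBBy

Derivation:
Fragment 1: offset=13 data="KsBBy" -> buffer=?????????????KsBBy
Fragment 2: offset=0 data="FW" -> buffer=FW???????????KsBBy
Fragment 3: offset=10 data="frxS" -> buffer=FW????????frxSsBBy
Fragment 4: offset=2 data="bLyn" -> buffer=FWbLyn????frxSsBBy
Fragment 5: offset=6 data="BVD" -> buffer=FWbLynBVD?frxSsBBy
Fragment 6: offset=9 data="mBnl" -> buffer=FWbLynBVDmBnlSsBBy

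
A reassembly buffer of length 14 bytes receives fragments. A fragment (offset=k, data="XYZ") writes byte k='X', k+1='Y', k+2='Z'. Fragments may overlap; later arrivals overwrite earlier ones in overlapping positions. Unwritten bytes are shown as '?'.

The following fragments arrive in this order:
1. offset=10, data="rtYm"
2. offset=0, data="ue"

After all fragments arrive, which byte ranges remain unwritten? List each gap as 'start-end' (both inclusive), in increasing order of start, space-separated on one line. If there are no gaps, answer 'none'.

Fragment 1: offset=10 len=4
Fragment 2: offset=0 len=2
Gaps: 2-9

Answer: 2-9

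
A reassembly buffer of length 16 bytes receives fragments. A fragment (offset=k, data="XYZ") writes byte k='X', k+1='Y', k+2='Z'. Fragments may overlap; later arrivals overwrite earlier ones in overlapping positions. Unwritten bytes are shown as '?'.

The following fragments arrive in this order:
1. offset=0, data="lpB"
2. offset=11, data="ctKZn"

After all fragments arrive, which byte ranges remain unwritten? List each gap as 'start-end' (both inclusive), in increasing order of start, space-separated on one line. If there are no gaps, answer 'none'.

Fragment 1: offset=0 len=3
Fragment 2: offset=11 len=5
Gaps: 3-10

Answer: 3-10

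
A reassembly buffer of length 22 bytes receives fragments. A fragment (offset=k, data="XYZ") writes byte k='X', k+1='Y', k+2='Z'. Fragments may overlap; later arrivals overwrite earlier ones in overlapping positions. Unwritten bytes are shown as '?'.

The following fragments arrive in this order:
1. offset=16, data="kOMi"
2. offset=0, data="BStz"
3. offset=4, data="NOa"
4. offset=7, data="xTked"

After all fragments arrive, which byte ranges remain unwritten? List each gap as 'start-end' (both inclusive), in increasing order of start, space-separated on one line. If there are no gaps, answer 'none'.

Answer: 12-15 20-21

Derivation:
Fragment 1: offset=16 len=4
Fragment 2: offset=0 len=4
Fragment 3: offset=4 len=3
Fragment 4: offset=7 len=5
Gaps: 12-15 20-21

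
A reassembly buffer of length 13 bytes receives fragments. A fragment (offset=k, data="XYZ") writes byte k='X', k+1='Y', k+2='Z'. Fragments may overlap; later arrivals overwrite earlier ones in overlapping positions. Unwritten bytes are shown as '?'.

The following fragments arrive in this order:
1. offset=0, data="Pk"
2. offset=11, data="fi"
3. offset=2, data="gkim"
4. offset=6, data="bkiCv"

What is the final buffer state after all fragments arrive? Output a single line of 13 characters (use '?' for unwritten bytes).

Fragment 1: offset=0 data="Pk" -> buffer=Pk???????????
Fragment 2: offset=11 data="fi" -> buffer=Pk?????????fi
Fragment 3: offset=2 data="gkim" -> buffer=Pkgkim?????fi
Fragment 4: offset=6 data="bkiCv" -> buffer=PkgkimbkiCvfi

Answer: PkgkimbkiCvfi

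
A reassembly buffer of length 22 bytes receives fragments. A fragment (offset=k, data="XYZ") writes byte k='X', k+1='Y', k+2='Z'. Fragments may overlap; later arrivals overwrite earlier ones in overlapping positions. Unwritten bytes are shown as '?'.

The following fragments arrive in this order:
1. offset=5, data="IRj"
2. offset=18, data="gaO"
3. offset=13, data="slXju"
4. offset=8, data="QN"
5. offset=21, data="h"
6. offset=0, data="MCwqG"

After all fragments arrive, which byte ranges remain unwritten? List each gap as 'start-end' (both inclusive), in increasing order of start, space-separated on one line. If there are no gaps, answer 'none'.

Fragment 1: offset=5 len=3
Fragment 2: offset=18 len=3
Fragment 3: offset=13 len=5
Fragment 4: offset=8 len=2
Fragment 5: offset=21 len=1
Fragment 6: offset=0 len=5
Gaps: 10-12

Answer: 10-12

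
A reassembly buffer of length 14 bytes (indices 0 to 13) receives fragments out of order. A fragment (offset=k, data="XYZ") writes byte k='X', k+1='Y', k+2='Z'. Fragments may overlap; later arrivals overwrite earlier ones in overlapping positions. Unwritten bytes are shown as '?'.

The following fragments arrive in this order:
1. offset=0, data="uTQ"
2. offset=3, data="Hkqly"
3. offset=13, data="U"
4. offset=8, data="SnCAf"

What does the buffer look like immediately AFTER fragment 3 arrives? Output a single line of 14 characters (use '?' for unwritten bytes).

Fragment 1: offset=0 data="uTQ" -> buffer=uTQ???????????
Fragment 2: offset=3 data="Hkqly" -> buffer=uTQHkqly??????
Fragment 3: offset=13 data="U" -> buffer=uTQHkqly?????U

Answer: uTQHkqly?????U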